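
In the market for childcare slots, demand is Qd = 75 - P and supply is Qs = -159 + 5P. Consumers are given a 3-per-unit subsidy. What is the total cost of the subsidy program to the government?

Pre-subsidy: 75 - P = -159 + 5P gives P* = 39, Q* = 36.
With the rebate, buyers effectively pay Pb = Ps − 3, where Ps is the price sellers receive.
Demand in terms of Ps becomes Qd = 75 − 1(Ps − 3) = 78 - Ps. Setting this equal to supply: 78 - Ps = -159 + 5Ps, so Ps = 39.5.
Buyers pay Pb = 39.5 − 3 = 36.5; Q' = -159 + 5·39.5 = 38.5.
Government outlay = subsidy × quantity = 3 × 38.5 = 115.5.

Government cost = 115.5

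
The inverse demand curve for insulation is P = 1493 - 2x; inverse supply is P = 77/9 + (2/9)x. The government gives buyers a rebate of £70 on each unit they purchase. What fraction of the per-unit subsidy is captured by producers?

Pre-subsidy: 1493 - 2x = 77/9 + (2/9)x gives x* = 668 and P* = 157.
With the rebate, buyers effectively pay Pb = Ps − 70, where Ps is the price sellers receive.
On the curves, Pb = 1493 - 2x and Ps = 77/9 + (2/9)x; the wedge Ps − Pb = 70 gives 77/9 + (2/9)x − (1493 - 2x) = 70, so x' = 699.5.
Then Pb = 1493 − 2·699.5 = 94 and Ps = 77/9 + (2/9)·699.5 = 164.
Buyers' price falls by P* − Pb = 157 − 94 = 63; sellers' price rises by Ps − P* = 164 − 157 = 7.
So producers capture 7/70 = 0.1 of each unit of subsidy.

Producer share = 0.1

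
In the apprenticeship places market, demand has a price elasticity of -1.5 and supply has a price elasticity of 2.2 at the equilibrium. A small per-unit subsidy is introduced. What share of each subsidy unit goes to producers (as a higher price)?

Producer share = 15/37

For a small subsidy around the equilibrium, the benefit split depends on the relative slopes, which at a point are proportional to the elasticities.
Buyer share = εs/(εs + |εd|) = 2.2/(2.2 + 1.5) = 22/37; seller share = |εd|/(εs + |εd|) = 15/37.
So producers capture 15/37 of the subsidy.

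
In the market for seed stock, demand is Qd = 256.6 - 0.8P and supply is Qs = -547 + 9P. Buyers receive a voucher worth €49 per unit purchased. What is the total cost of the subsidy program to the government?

Pre-subsidy: 256.6 - 0.8P = -547 + 9P gives P* = 82, Q* = 191.
With the rebate, buyers effectively pay Pb = Ps − 49, where Ps is the price sellers receive.
Demand in terms of Ps becomes Qd = 256.6 − 0.8(Ps − 49) = 295.8 - 0.8Ps. Setting this equal to supply: 295.8 - 0.8Ps = -547 + 9Ps, so Ps = 86.
Buyers pay Pb = 86 − 49 = 37; Q' = -547 + 9·86 = 227.
Government outlay = subsidy × quantity = 49 × 227 = 11123.

Government cost = €11123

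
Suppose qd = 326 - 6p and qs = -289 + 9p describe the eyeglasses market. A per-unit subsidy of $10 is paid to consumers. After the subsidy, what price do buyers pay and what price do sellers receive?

Pre-subsidy: 326 - 6p = -289 + 9p gives p* = 41, q* = 80.
With the rebate, buyers effectively pay pb = ps − 10, where ps is the price sellers receive.
Demand in terms of ps becomes qd = 326 − 6(ps − 10) = 386 - 6ps. Setting this equal to supply: 386 - 6ps = -289 + 9ps, so ps = 45.
Buyers pay pb = 45 − 10 = 35; q' = -289 + 9·45 = 116.

Buyers pay $35; sellers receive $45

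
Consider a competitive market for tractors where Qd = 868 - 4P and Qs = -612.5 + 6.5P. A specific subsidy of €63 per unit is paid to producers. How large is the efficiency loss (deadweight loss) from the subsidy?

Deadweight loss = €4914

Pre-subsidy: 868 - 4P = -612.5 + 6.5P gives P* = 141, Q* = 304.
With the subsidy, sellers receive Ps = Pb + 63 for each unit, where Pb is the price buyers pay.
Supply in terms of Pb becomes Qs = -612.5 + 6.5(Pb + 63) = -203 + 6.5Pb. Setting this equal to demand: 868 - 4Pb = -203 + 6.5Pb, so Pb = 102.
Sellers receive Ps = 102 + 63 = 165; Q' = 868 − 4·102 = 460.
The subsidy expands output by 460 − 304 = 156 past the efficient level; on those units the gap between marginal cost and willingness to pay runs from 0 up to 63.
DWL = ½ × 63 × 156 = 4914.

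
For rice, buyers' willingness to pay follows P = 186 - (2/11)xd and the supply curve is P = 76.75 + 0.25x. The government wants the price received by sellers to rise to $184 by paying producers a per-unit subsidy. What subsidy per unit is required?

Required subsidy s = $76 per unit

At a seller price of 184, quantity supplied is -307 + 4·184 = 429.
Buyers absorb 429 only when they pay Pb = 186 − (2/11)·429 = 108.
s = Ps − Pb = 184 − 108 = 76.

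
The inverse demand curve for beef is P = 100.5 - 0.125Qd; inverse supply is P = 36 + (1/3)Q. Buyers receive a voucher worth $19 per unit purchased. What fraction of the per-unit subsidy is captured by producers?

Producer share = 8/11

Pre-subsidy: 100.5 - 0.125Q = 36 + (1/3)Q gives Q* = 1548/11 and P* = 912/11.
With the rebate, buyers effectively pay Pb = Ps − 19, where Ps is the price sellers receive.
On the curves, Pb = 100.5 - 0.125Q and Ps = 36 + (1/3)Q; the wedge Ps − Pb = 19 gives 36 + (1/3)Q − (100.5 - 0.125Q) = 19, so Q' = 2004/11.
Then Pb = 100.5 − 0.125·(2004/11) = 855/11 and Ps = 36 + (1/3)·(2004/11) = 1064/11.
Buyers' price falls by P* − Pb = 912/11 − 855/11 = 57/11; sellers' price rises by Ps − P* = 1064/11 − 912/11 = 152/11.
So producers capture (152/11)/19 = 8/11 of each unit of subsidy.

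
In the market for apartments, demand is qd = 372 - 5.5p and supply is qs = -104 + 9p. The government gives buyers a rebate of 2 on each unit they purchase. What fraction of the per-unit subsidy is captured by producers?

Pre-subsidy: 372 - 5.5p = -104 + 9p gives p* = 952/29, q* = 5552/29.
With the rebate, buyers effectively pay pb = ps − 2, where ps is the price sellers receive.
Demand in terms of ps becomes qd = 372 − 5.5(ps − 2) = 383 - 5.5ps. Setting this equal to supply: 383 - 5.5ps = -104 + 9ps, so ps = 974/29.
Buyers pay pb = 974/29 − 2 = 916/29; q' = -104 + 9·(974/29) = 5750/29.
Buyers' price falls by p* − pb = 952/29 − 916/29 = 36/29; sellers' price rises by ps − p* = 974/29 − 952/29 = 22/29.
So producers capture (22/29)/2 = 11/29 of each unit of subsidy.

Producer share = 11/29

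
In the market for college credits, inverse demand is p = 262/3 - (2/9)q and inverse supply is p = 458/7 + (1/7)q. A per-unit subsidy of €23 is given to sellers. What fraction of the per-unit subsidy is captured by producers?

Pre-subsidy: 262/3 - (2/9)q = 458/7 + (1/7)q gives q* = 60 and p* = 74.
With the subsidy, sellers receive ps = pb + 23 for each unit, where pb is the price buyers pay.
On the curves, pb = 262/3 - (2/9)q and ps = 458/7 + (1/7)q; the wedge ps − pb = 23 gives 458/7 + (1/7)q − (262/3 - (2/9)q) = 23, so q' = 123.
Then pb = 262/3 − (2/9)·123 = 60 and ps = 458/7 + (1/7)·123 = 83.
Buyers' price falls by p* − pb = 74 − 60 = 14; sellers' price rises by ps − p* = 83 − 74 = 9.
So producers capture 9/23 = 9/23 of each unit of subsidy.

Producer share = 9/23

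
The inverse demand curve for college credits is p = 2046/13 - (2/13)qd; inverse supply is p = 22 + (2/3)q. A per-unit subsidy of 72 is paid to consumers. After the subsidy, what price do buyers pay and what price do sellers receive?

Pre-subsidy: 2046/13 - (2/13)q = 22 + (2/3)q gives q* = 165 and p* = 132.
With the rebate, buyers effectively pay pb = ps − 72, where ps is the price sellers receive.
On the curves, pb = 2046/13 - (2/13)q and ps = 22 + (2/3)q; the wedge ps − pb = 72 gives 22 + (2/3)q − (2046/13 - (2/13)q) = 72, so q' = 252.75.
Then pb = 2046/13 − (2/13)·252.75 = 118.5 and ps = 22 + (2/3)·252.75 = 190.5.

Buyers pay 118.5; sellers receive 190.5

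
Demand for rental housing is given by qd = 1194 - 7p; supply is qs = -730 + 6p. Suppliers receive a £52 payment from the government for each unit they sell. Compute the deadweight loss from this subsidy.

Deadweight loss = £4368

Pre-subsidy: 1194 - 7p = -730 + 6p gives p* = 148, q* = 158.
With the subsidy, sellers receive ps = pb + 52 for each unit, where pb is the price buyers pay.
Supply in terms of pb becomes qs = -730 + 6(pb + 52) = -418 + 6pb. Setting this equal to demand: 1194 - 7pb = -418 + 6pb, so pb = 124.
Sellers receive ps = 124 + 52 = 176; q' = 1194 − 7·124 = 326.
The subsidy expands output by 326 − 158 = 168 past the efficient level; on those units the gap between marginal cost and willingness to pay runs from 0 up to 52.
DWL = ½ × 52 × 168 = 4368.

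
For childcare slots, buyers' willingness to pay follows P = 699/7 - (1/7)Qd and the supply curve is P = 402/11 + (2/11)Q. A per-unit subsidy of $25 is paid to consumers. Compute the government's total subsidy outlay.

Government cost = $6800

Pre-subsidy: 699/7 - (1/7)Q = 402/11 + (2/11)Q gives Q* = 195 and P* = 72.
With the rebate, buyers effectively pay Pb = Ps − 25, where Ps is the price sellers receive.
On the curves, Pb = 699/7 - (1/7)Q and Ps = 402/11 + (2/11)Q; the wedge Ps − Pb = 25 gives 402/11 + (2/11)Q − (699/7 - (1/7)Q) = 25, so Q' = 272.
Then Pb = 699/7 − (1/7)·272 = 61 and Ps = 402/11 + (2/11)·272 = 86.
Government outlay = subsidy × quantity = 25 × 272 = 6800.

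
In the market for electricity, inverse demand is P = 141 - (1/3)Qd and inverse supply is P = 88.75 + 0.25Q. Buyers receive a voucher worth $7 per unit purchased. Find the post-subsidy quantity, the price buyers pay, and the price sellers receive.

Pre-subsidy: 141 - (1/3)Q = 88.75 + 0.25Q gives Q* = 627/7 and P* = 778/7.
With the rebate, buyers effectively pay Pb = Ps − 7, where Ps is the price sellers receive.
On the curves, Pb = 141 - (1/3)Q and Ps = 88.75 + 0.25Q; the wedge Ps − Pb = 7 gives 88.75 + 0.25Q − (141 - (1/3)Q) = 7, so Q' = 711/7.
Then Pb = 141 − (1/3)·(711/7) = 750/7 and Ps = 88.75 + 0.25·(711/7) = 799/7.

Q' = 711/7; buyers pay 750/7; sellers receive 799/7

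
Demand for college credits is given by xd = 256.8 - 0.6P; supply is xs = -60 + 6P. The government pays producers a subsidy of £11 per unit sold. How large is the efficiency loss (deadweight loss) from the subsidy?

Pre-subsidy: 256.8 - 0.6P = -60 + 6P gives P* = 48, x* = 228.
With the subsidy, sellers receive Ps = Pb + 11 for each unit, where Pb is the price buyers pay.
Supply in terms of Pb becomes xs = -60 + 6(Pb + 11) = 6 + 6Pb. Setting this equal to demand: 256.8 - 0.6Pb = 6 + 6Pb, so Pb = 38.
Sellers receive Ps = 38 + 11 = 49; x' = 256.8 − 0.6·38 = 234.
The subsidy expands output by 234 − 228 = 6 past the efficient level; on those units the gap between marginal cost and willingness to pay runs from 0 up to 11.
DWL = ½ × 11 × 6 = 33.

Deadweight loss = £33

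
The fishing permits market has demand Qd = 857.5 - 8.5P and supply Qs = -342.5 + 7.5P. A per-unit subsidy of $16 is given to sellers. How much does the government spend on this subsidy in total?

Government cost = $4540

Pre-subsidy: 857.5 - 8.5P = -342.5 + 7.5P gives P* = 75, Q* = 220.
With the subsidy, sellers receive Ps = Pb + 16 for each unit, where Pb is the price buyers pay.
Supply in terms of Pb becomes Qs = -342.5 + 7.5(Pb + 16) = -222.5 + 7.5Pb. Setting this equal to demand: 857.5 - 8.5Pb = -222.5 + 7.5Pb, so Pb = 67.5.
Sellers receive Ps = 67.5 + 16 = 83.5; Q' = 857.5 − 8.5·67.5 = 283.75.
Government outlay = subsidy × quantity = 16 × 283.75 = 4540.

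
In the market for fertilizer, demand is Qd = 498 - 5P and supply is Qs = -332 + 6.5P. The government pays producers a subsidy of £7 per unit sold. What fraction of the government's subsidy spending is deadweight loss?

Pre-subsidy: 498 - 5P = -332 + 6.5P gives P* = 1660/23, Q* = 3154/23.
With the subsidy, sellers receive Ps = Pb + 7 for each unit, where Pb is the price buyers pay.
Supply in terms of Pb becomes Qs = -332 + 6.5(Pb + 7) = -286.5 + 6.5Pb. Setting this equal to demand: 498 - 5Pb = -286.5 + 6.5Pb, so Pb = 1569/23.
Sellers receive Ps = 1569/23 + 7 = 1730/23; Q' = 498 − 5·(1569/23) = 3609/23.
ΔCS = ½(3154/23 + 3609/23)(1660/23 − 1569/23) = 615433/1058; ΔPS = ½(3154/23 + 3609/23)(1730/23 − 1660/23) = 236705/529.
Government spending = 7 × 3609/23 = 25263/23.
DWL = ½ × 7 × (3609/23 − 3154/23) = 3185/46; fraction = (3185/46) / (25263/23) = 455/7218.

DWL / government spending = 455/7218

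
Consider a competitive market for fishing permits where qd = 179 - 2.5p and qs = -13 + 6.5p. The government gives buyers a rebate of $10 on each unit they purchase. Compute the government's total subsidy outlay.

Government cost = 12935/9

Pre-subsidy: 179 - 2.5p = -13 + 6.5p gives p* = 64/3, q* = 377/3.
With the rebate, buyers effectively pay pb = ps − 10, where ps is the price sellers receive.
Demand in terms of ps becomes qd = 179 − 2.5(ps − 10) = 204 - 2.5ps. Setting this equal to supply: 204 - 2.5ps = -13 + 6.5ps, so ps = 217/9.
Buyers pay pb = 217/9 − 10 = 127/9; q' = -13 + 6.5·(217/9) = 2587/18.
Government outlay = subsidy × quantity = 10 × 2587/18 = 12935/9.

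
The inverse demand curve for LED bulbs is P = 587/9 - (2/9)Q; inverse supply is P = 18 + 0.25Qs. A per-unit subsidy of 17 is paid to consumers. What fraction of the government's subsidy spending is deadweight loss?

Pre-subsidy: 587/9 - (2/9)Q = 18 + 0.25Q gives Q* = 100 and P* = 43.
With the rebate, buyers effectively pay Pb = Ps − 17, where Ps is the price sellers receive.
On the curves, Pb = 587/9 - (2/9)Q and Ps = 18 + 0.25Q; the wedge Ps − Pb = 17 gives 18 + 0.25Q − (587/9 - (2/9)Q) = 17, so Q' = 136.
Then Pb = 587/9 − (2/9)·136 = 35 and Ps = 18 + 0.25·136 = 52.
ΔCS = ½(100 + 136)(43 − 35) = 944; ΔPS = ½(100 + 136)(52 − 43) = 1062.
Government spending = 17 × 136 = 2312.
DWL = ½ × 17 × (136 − 100) = 306; fraction = 306 / 2312 = 9/68.

DWL / government spending = 9/68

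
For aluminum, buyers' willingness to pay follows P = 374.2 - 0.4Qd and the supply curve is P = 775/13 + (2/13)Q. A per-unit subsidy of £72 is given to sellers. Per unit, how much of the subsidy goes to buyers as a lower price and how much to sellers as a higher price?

Pre-subsidy: 374.2 - 0.4Q = 775/13 + (2/13)Q gives Q* = 568 and P* = 147.
With the subsidy, sellers receive Ps = Pb + 72 for each unit, where Pb is the price buyers pay.
On the curves, Pb = 374.2 - 0.4Q and Ps = 775/13 + (2/13)Q; the wedge Ps − Pb = 72 gives 775/13 + (2/13)Q − (374.2 - 0.4Q) = 72, so Q' = 698.
Then Pb = 374.2 − 0.4·698 = 95 and Ps = 775/13 + (2/13)·698 = 167.
Buyers' price falls by P* − Pb = 147 − 95 = 52; sellers' price rises by Ps − P* = 167 − 147 = 20.

Buyers gain £52 per unit; sellers gain £20 per unit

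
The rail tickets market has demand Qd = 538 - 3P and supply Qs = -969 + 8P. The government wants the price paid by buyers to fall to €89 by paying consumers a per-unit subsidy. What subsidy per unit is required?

At a buyer price of 89, quantity demanded is 538 − 3·89 = 271.
Sellers supply 271 only when they receive Ps with -969 + 8·Ps = 271, i.e. Ps = 155.
s = Ps − Pb = 155 − 89 = 66.

Required subsidy s = €66 per unit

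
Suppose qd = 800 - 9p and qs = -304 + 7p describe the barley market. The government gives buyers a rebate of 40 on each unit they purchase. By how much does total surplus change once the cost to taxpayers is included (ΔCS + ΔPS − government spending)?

Net change in total surplus = -3150

Pre-subsidy: 800 - 9p = -304 + 7p gives p* = 69, q* = 179.
With the rebate, buyers effectively pay pb = ps − 40, where ps is the price sellers receive.
Demand in terms of ps becomes qd = 800 − 9(ps − 40) = 1160 - 9ps. Setting this equal to supply: 1160 - 9ps = -304 + 7ps, so ps = 91.5.
Buyers pay pb = 91.5 − 40 = 51.5; q' = -304 + 7·91.5 = 336.5.
ΔCS = ½(179 + 336.5)(69 − 51.5) = 4510.625; ΔPS = ½(179 + 336.5)(91.5 − 69) = 5799.375.
Government spending = 40 × 336.5 = 13460.
Net change = 4510.625 + 5799.375 − 13460 = -3150. The loss equals the DWL triangle ½·40·157.5.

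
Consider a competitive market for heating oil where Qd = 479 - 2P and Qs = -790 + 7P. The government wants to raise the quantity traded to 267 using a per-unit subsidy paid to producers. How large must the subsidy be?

At Q = 267, invert demand for the buyer price: Pb = (479 − 267)/2 = 106; invert supply for the seller price: Ps = (267 − (-790))/7 = 151.
The subsidy must fill the gap: s = Ps − Pb = 151 − 106 = 45.

Required subsidy s = 45 per unit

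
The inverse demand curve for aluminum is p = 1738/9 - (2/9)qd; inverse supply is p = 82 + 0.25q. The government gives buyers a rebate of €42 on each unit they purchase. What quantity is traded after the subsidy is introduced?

q' = 5512/17

Pre-subsidy: 1738/9 - (2/9)q = 82 + 0.25q gives q* = 4000/17 and p* = 2394/17.
With the rebate, buyers effectively pay pb = ps − 42, where ps is the price sellers receive.
On the curves, pb = 1738/9 - (2/9)q and ps = 82 + 0.25q; the wedge ps − pb = 42 gives 82 + 0.25q − (1738/9 - (2/9)q) = 42, so q' = 5512/17.
Then pb = 1738/9 − (2/9)·(5512/17) = 2058/17 and ps = 82 + 0.25·(5512/17) = 2772/17.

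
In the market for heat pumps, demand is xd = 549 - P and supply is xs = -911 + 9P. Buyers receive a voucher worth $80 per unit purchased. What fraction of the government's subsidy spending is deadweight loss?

Pre-subsidy: 549 - P = -911 + 9P gives P* = 146, x* = 403.
With the rebate, buyers effectively pay Pb = Ps − 80, where Ps is the price sellers receive.
Demand in terms of Ps becomes xd = 549 − 1(Ps − 80) = 629 - Ps. Setting this equal to supply: 629 - Ps = -911 + 9Ps, so Ps = 154.
Buyers pay Pb = 154 − 80 = 74; x' = -911 + 9·154 = 475.
ΔCS = ½(403 + 475)(146 − 74) = 31608; ΔPS = ½(403 + 475)(154 − 146) = 3512.
Government spending = 80 × 475 = 38000.
DWL = ½ × 80 × (475 − 403) = 2880; fraction = 2880 / 38000 = 36/475.

DWL / government spending = 36/475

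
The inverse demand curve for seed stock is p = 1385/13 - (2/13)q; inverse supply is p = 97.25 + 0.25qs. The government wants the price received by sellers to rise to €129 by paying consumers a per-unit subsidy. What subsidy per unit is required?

Required subsidy s = €42 per unit

At a seller price of 129, quantity supplied is -389 + 4·129 = 127.
Buyers absorb 127 only when they pay pb = 1385/13 − (2/13)·127 = 87.
s = ps − pb = 129 − 87 = 42.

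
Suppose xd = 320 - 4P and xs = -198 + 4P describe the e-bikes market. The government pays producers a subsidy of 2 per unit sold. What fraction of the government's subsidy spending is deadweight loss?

DWL / government spending = 2/65

Pre-subsidy: 320 - 4P = -198 + 4P gives P* = 64.75, x* = 61.
With the subsidy, sellers receive Ps = Pb + 2 for each unit, where Pb is the price buyers pay.
Supply in terms of Pb becomes xs = -198 + 4(Pb + 2) = -190 + 4Pb. Setting this equal to demand: 320 - 4Pb = -190 + 4Pb, so Pb = 63.75.
Sellers receive Ps = 63.75 + 2 = 65.75; x' = 320 − 4·63.75 = 65.
ΔCS = ½(61 + 65)(64.75 − 63.75) = 63; ΔPS = ½(61 + 65)(65.75 − 64.75) = 63.
Government spending = 2 × 65 = 130.
DWL = ½ × 2 × (65 − 61) = 4; fraction = 4 / 130 = 2/65.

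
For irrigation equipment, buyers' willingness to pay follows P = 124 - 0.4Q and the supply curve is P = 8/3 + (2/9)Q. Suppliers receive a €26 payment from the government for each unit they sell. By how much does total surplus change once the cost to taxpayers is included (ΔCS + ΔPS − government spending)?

Pre-subsidy: 124 - 0.4Q = 8/3 + (2/9)Q gives Q* = 195 and P* = 46.
With the subsidy, sellers receive Ps = Pb + 26 for each unit, where Pb is the price buyers pay.
On the curves, Pb = 124 - 0.4Q and Ps = 8/3 + (2/9)Q; the wedge Ps − Pb = 26 gives 8/3 + (2/9)Q − (124 - 0.4Q) = 26, so Q' = 3315/14.
Then Pb = 124 − 0.4·(3315/14) = 205/7 and Ps = 8/3 + (2/9)·(3315/14) = 387/7.
ΔCS = ½(195 + 3315/14)(46 − 205/7) = 707265/196; ΔPS = ½(195 + 3315/14)(387/7 − 46) = 392925/196.
Government spending = 26 × 3315/14 = 43095/7.
Net change = 707265/196 + 392925/196 − 43095/7 = -7605/14. The loss equals the DWL triangle ½·26·585/14.

Net change in total surplus = -7605/14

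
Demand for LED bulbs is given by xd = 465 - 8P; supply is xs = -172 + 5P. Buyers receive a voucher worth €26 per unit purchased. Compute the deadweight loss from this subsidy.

Pre-subsidy: 465 - 8P = -172 + 5P gives P* = 49, x* = 73.
With the rebate, buyers effectively pay Pb = Ps − 26, where Ps is the price sellers receive.
Demand in terms of Ps becomes xd = 465 − 8(Ps − 26) = 673 - 8Ps. Setting this equal to supply: 673 - 8Ps = -172 + 5Ps, so Ps = 65.
Buyers pay Pb = 65 − 26 = 39; x' = -172 + 5·65 = 153.
The subsidy expands output by 153 − 73 = 80 past the efficient level; on those units the gap between marginal cost and willingness to pay runs from 0 up to 26.
DWL = ½ × 26 × 80 = 1040.

Deadweight loss = €1040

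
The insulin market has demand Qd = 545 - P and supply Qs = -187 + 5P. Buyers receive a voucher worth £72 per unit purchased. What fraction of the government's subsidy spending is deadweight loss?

DWL / government spending = 10/161

Pre-subsidy: 545 - P = -187 + 5P gives P* = 122, Q* = 423.
With the rebate, buyers effectively pay Pb = Ps − 72, where Ps is the price sellers receive.
Demand in terms of Ps becomes Qd = 545 − 1(Ps − 72) = 617 - Ps. Setting this equal to supply: 617 - Ps = -187 + 5Ps, so Ps = 134.
Buyers pay Pb = 134 − 72 = 62; Q' = -187 + 5·134 = 483.
ΔCS = ½(423 + 483)(122 − 62) = 27180; ΔPS = ½(423 + 483)(134 − 122) = 5436.
Government spending = 72 × 483 = 34776.
DWL = ½ × 72 × (483 − 423) = 2160; fraction = 2160 / 34776 = 10/161.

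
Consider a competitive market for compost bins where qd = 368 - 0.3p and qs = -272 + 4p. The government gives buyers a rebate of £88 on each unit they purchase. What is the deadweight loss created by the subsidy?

Deadweight loss = 46464/43

Pre-subsidy: 368 - 0.3p = -272 + 4p gives p* = 6400/43, q* = 13904/43.
With the rebate, buyers effectively pay pb = ps − 88, where ps is the price sellers receive.
Demand in terms of ps becomes qd = 368 − 0.3(ps − 88) = 394.4 - 0.3ps. Setting this equal to supply: 394.4 - 0.3ps = -272 + 4ps, so ps = 6664/43.
Buyers pay pb = 6664/43 − 88 = 2880/43; q' = -272 + 4·(6664/43) = 14960/43.
The subsidy expands output by 14960/43 − 13904/43 = 1056/43 past the efficient level; on those units the gap between marginal cost and willingness to pay runs from 0 up to 88.
DWL = ½ × 88 × 1056/43 = 46464/43.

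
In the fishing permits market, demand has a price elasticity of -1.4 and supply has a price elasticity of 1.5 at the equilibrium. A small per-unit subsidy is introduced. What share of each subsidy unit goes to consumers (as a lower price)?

Consumer share = 15/29

For a small subsidy around the equilibrium, the benefit split depends on the relative slopes, which at a point are proportional to the elasticities.
Buyer share = εs/(εs + |εd|) = 1.5/(1.5 + 1.4) = 15/29; seller share = |εd|/(εs + |εd|) = 14/29.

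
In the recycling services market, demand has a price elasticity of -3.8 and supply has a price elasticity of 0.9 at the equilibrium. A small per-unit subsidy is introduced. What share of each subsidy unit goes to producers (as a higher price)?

For a small subsidy around the equilibrium, the benefit split depends on the relative slopes, which at a point are proportional to the elasticities.
Buyer share = εs/(εs + |εd|) = 0.9/(0.9 + 3.8) = 9/47; seller share = |εd|/(εs + |εd|) = 38/47.
So producers capture 38/47 of the subsidy.

Producer share = 38/47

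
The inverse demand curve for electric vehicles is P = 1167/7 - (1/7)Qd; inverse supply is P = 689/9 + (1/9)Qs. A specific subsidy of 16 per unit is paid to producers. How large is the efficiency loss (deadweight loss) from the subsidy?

Pre-subsidy: 1167/7 - (1/7)Q = 689/9 + (1/9)Q gives Q* = 355 and P* = 116.
With the subsidy, sellers receive Ps = Pb + 16 for each unit, where Pb is the price buyers pay.
On the curves, Pb = 1167/7 - (1/7)Q and Ps = 689/9 + (1/9)Q; the wedge Ps − Pb = 16 gives 689/9 + (1/9)Q − (1167/7 - (1/7)Q) = 16, so Q' = 418.
Then Pb = 1167/7 − (1/7)·418 = 107 and Ps = 689/9 + (1/9)·418 = 123.
The subsidy expands output by 418 − 355 = 63 past the efficient level; on those units the gap between marginal cost and willingness to pay runs from 0 up to 16.
DWL = ½ × 16 × 63 = 504.

Deadweight loss = 504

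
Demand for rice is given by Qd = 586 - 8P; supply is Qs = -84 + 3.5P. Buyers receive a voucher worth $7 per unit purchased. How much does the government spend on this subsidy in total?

Pre-subsidy: 586 - 8P = -84 + 3.5P gives P* = 1340/23, Q* = 2758/23.
With the rebate, buyers effectively pay Pb = Ps − 7, where Ps is the price sellers receive.
Demand in terms of Ps becomes Qd = 586 − 8(Ps − 7) = 642 - 8Ps. Setting this equal to supply: 642 - 8Ps = -84 + 3.5Ps, so Ps = 1452/23.
Buyers pay Pb = 1452/23 − 7 = 1291/23; Q' = -84 + 3.5·(1452/23) = 3150/23.
Government outlay = subsidy × quantity = 7 × 3150/23 = 22050/23.

Government cost = 22050/23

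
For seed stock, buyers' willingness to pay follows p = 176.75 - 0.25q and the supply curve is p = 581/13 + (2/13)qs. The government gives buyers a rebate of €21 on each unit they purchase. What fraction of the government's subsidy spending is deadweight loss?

DWL / government spending = 26/379

Pre-subsidy: 176.75 - 0.25q = 581/13 + (2/13)q gives q* = 327 and p* = 95.
With the rebate, buyers effectively pay pb = ps − 21, where ps is the price sellers receive.
On the curves, pb = 176.75 - 0.25q and ps = 581/13 + (2/13)q; the wedge ps − pb = 21 gives 581/13 + (2/13)q − (176.75 - 0.25q) = 21, so q' = 379.
Then pb = 176.75 − 0.25·379 = 82 and ps = 581/13 + (2/13)·379 = 103.
ΔCS = ½(327 + 379)(95 − 82) = 4589; ΔPS = ½(327 + 379)(103 − 95) = 2824.
Government spending = 21 × 379 = 7959.
DWL = ½ × 21 × (379 − 327) = 546; fraction = 546 / 7959 = 26/379.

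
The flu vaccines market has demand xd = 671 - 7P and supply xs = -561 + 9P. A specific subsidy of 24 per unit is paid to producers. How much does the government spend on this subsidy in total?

Pre-subsidy: 671 - 7P = -561 + 9P gives P* = 77, x* = 132.
With the subsidy, sellers receive Ps = Pb + 24 for each unit, where Pb is the price buyers pay.
Supply in terms of Pb becomes xs = -561 + 9(Pb + 24) = -345 + 9Pb. Setting this equal to demand: 671 - 7Pb = -345 + 9Pb, so Pb = 63.5.
Sellers receive Ps = 63.5 + 24 = 87.5; x' = 671 − 7·63.5 = 226.5.
Government outlay = subsidy × quantity = 24 × 226.5 = 5436.

Government cost = 5436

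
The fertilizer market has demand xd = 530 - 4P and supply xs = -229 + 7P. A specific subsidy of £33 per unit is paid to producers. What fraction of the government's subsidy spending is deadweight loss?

Pre-subsidy: 530 - 4P = -229 + 7P gives P* = 69, x* = 254.
With the subsidy, sellers receive Ps = Pb + 33 for each unit, where Pb is the price buyers pay.
Supply in terms of Pb becomes xs = -229 + 7(Pb + 33) = 2 + 7Pb. Setting this equal to demand: 530 - 4Pb = 2 + 7Pb, so Pb = 48.
Sellers receive Ps = 48 + 33 = 81; x' = 530 − 4·48 = 338.
ΔCS = ½(254 + 338)(69 − 48) = 6216; ΔPS = ½(254 + 338)(81 − 69) = 3552.
Government spending = 33 × 338 = 11154.
DWL = ½ × 33 × (338 − 254) = 1386; fraction = 1386 / 11154 = 21/169.

DWL / government spending = 21/169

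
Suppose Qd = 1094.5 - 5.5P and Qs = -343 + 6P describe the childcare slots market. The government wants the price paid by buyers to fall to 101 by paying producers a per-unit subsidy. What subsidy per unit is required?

Required subsidy s = 46 per unit

At a buyer price of 101, quantity demanded is 1094.5 − 5.5·101 = 539.
Sellers supply 539 only when they receive Ps with -343 + 6·Ps = 539, i.e. Ps = 147.
s = Ps − Pb = 147 − 101 = 46.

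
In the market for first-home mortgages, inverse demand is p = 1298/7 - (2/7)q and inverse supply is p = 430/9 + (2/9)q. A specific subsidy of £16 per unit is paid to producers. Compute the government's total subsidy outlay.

Pre-subsidy: 1298/7 - (2/7)q = 430/9 + (2/9)q gives q* = 271 and p* = 108.
With the subsidy, sellers receive ps = pb + 16 for each unit, where pb is the price buyers pay.
On the curves, pb = 1298/7 - (2/7)q and ps = 430/9 + (2/9)q; the wedge ps − pb = 16 gives 430/9 + (2/9)q − (1298/7 - (2/7)q) = 16, so q' = 302.5.
Then pb = 1298/7 − (2/7)·302.5 = 99 and ps = 430/9 + (2/9)·302.5 = 115.
Government outlay = subsidy × quantity = 16 × 302.5 = 4840.

Government cost = £4840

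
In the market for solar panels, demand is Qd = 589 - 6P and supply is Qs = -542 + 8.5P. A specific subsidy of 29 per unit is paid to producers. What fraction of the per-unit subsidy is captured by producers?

Producer share = 12/29

Pre-subsidy: 589 - 6P = -542 + 8.5P gives P* = 78, Q* = 121.
With the subsidy, sellers receive Ps = Pb + 29 for each unit, where Pb is the price buyers pay.
Supply in terms of Pb becomes Qs = -542 + 8.5(Pb + 29) = -295.5 + 8.5Pb. Setting this equal to demand: 589 - 6Pb = -295.5 + 8.5Pb, so Pb = 61.
Sellers receive Ps = 61 + 29 = 90; Q' = 589 − 6·61 = 223.
Buyers' price falls by P* − Pb = 78 − 61 = 17; sellers' price rises by Ps − P* = 90 − 78 = 12.
So producers capture 12/29 = 12/29 of each unit of subsidy.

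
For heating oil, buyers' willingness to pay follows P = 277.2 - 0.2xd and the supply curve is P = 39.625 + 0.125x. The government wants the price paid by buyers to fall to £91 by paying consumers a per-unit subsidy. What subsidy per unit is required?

Required subsidy s = £65 per unit

At a buyer price of 91, quantity demanded is 1386 − 5·91 = 931.
Sellers supply 931 only when they receive Ps = 39.625 + 0.125·931 = 156.
s = Ps − Pb = 156 − 91 = 65.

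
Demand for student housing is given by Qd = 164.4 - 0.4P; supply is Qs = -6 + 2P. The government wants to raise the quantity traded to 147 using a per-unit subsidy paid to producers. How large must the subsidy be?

At Q = 147, invert demand for the buyer price: Pb = (164.4 − 147)/0.4 = 43.5; invert supply for the seller price: Ps = (147 − (-6))/2 = 76.5.
The subsidy must fill the gap: s = Ps − Pb = 76.5 − 43.5 = 33.

Required subsidy s = 33 per unit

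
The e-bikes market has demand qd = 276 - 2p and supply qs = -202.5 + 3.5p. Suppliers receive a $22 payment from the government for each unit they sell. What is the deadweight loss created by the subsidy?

Deadweight loss = $308

Pre-subsidy: 276 - 2p = -202.5 + 3.5p gives p* = 87, q* = 102.
With the subsidy, sellers receive ps = pb + 22 for each unit, where pb is the price buyers pay.
Supply in terms of pb becomes qs = -202.5 + 3.5(pb + 22) = -125.5 + 3.5pb. Setting this equal to demand: 276 - 2pb = -125.5 + 3.5pb, so pb = 73.
Sellers receive ps = 73 + 22 = 95; q' = 276 − 2·73 = 130.
The subsidy expands output by 130 − 102 = 28 past the efficient level; on those units the gap between marginal cost and willingness to pay runs from 0 up to 22.
DWL = ½ × 22 × 28 = 308.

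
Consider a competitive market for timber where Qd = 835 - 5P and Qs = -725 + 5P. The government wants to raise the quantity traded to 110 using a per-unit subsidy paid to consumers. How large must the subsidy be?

At Q = 110, invert demand for the buyer price: Pb = (835 − 110)/5 = 145; invert supply for the seller price: Ps = (110 − (-725))/5 = 167.
The subsidy must fill the gap: s = Ps − Pb = 167 − 145 = 22.

Required subsidy s = 22 per unit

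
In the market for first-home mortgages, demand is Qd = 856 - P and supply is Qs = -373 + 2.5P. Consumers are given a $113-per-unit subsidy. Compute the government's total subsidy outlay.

Government cost = 463187/7

Pre-subsidy: 856 - P = -373 + 2.5P gives P* = 2458/7, Q* = 3534/7.
With the rebate, buyers effectively pay Pb = Ps − 113, where Ps is the price sellers receive.
Demand in terms of Ps becomes Qd = 856 − 1(Ps − 113) = 969 - Ps. Setting this equal to supply: 969 - Ps = -373 + 2.5Ps, so Ps = 2684/7.
Buyers pay Pb = 2684/7 − 113 = 1893/7; Q' = -373 + 2.5·(2684/7) = 4099/7.
Government outlay = subsidy × quantity = 113 × 4099/7 = 463187/7.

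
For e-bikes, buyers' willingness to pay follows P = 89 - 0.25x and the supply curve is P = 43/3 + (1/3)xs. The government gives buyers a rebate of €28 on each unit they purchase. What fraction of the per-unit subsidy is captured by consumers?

Pre-subsidy: 89 - 0.25x = 43/3 + (1/3)x gives x* = 128 and P* = 57.
With the rebate, buyers effectively pay Pb = Ps − 28, where Ps is the price sellers receive.
On the curves, Pb = 89 - 0.25x and Ps = 43/3 + (1/3)x; the wedge Ps − Pb = 28 gives 43/3 + (1/3)x − (89 - 0.25x) = 28, so x' = 176.
Then Pb = 89 − 0.25·176 = 45 and Ps = 43/3 + (1/3)·176 = 73.
Buyers' price falls by P* − Pb = 57 − 45 = 12; sellers' price rises by Ps − P* = 73 − 57 = 16.
So consumers capture 12/28 = 3/7 of each unit of subsidy.

Consumer share = 3/7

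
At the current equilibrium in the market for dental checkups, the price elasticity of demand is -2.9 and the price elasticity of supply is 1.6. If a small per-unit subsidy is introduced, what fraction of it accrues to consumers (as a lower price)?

Consumer share = 16/45

For a small subsidy around the equilibrium, the benefit split depends on the relative slopes, which at a point are proportional to the elasticities.
Buyer share = εs/(εs + |εd|) = 1.6/(1.6 + 2.9) = 16/45; seller share = |εd|/(εs + |εd|) = 29/45.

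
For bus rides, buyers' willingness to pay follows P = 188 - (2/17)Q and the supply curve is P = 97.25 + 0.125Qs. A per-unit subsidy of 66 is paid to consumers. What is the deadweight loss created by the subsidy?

Deadweight loss = 8976

Pre-subsidy: 188 - (2/17)Q = 97.25 + 0.125Q gives Q* = 374 and P* = 144.
With the rebate, buyers effectively pay Pb = Ps − 66, where Ps is the price sellers receive.
On the curves, Pb = 188 - (2/17)Q and Ps = 97.25 + 0.125Q; the wedge Ps − Pb = 66 gives 97.25 + 0.125Q − (188 - (2/17)Q) = 66, so Q' = 646.
Then Pb = 188 − (2/17)·646 = 112 and Ps = 97.25 + 0.125·646 = 178.
The subsidy expands output by 646 − 374 = 272 past the efficient level; on those units the gap between marginal cost and willingness to pay runs from 0 up to 66.
DWL = ½ × 66 × 272 = 8976.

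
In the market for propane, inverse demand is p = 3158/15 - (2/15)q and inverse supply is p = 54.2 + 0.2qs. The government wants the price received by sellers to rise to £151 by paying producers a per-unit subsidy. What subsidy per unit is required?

At a seller price of 151, quantity supplied is -271 + 5·151 = 484.
Buyers absorb 484 only when they pay pb = 3158/15 − (2/15)·484 = 146.
s = ps − pb = 151 − 146 = 5.

Required subsidy s = £5 per unit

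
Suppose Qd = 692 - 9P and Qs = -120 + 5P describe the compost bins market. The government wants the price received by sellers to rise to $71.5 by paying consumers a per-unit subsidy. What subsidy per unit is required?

At a seller price of 71.5, quantity supplied is -120 + 5·71.5 = 237.5.
Buyers absorb 237.5 only when they pay Pb with 692 − 9·Pb = 237.5, i.e. Pb = 50.5.
s = Ps − Pb = 71.5 − 50.5 = 21.

Required subsidy s = $21 per unit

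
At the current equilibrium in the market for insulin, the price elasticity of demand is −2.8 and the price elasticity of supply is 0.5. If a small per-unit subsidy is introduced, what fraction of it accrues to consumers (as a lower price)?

For a small subsidy around the equilibrium, the benefit split depends on the relative slopes, which at a point are proportional to the elasticities.
Buyer share = εs/(εs + |εd|) = 0.5/(0.5 + 2.8) = 5/33; seller share = |εd|/(εs + |εd|) = 28/33.

Consumer share = 5/33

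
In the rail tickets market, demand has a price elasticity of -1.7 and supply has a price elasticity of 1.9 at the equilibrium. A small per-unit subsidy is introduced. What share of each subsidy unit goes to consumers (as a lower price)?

Consumer share = 19/36

For a small subsidy around the equilibrium, the benefit split depends on the relative slopes, which at a point are proportional to the elasticities.
Buyer share = εs/(εs + |εd|) = 1.9/(1.9 + 1.7) = 19/36; seller share = |εd|/(εs + |εd|) = 17/36.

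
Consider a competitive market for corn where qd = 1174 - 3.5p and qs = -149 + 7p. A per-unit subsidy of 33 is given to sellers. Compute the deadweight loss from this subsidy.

Pre-subsidy: 1174 - 3.5p = -149 + 7p gives p* = 126, q* = 733.
With the subsidy, sellers receive ps = pb + 33 for each unit, where pb is the price buyers pay.
Supply in terms of pb becomes qs = -149 + 7(pb + 33) = 82 + 7pb. Setting this equal to demand: 1174 - 3.5pb = 82 + 7pb, so pb = 104.
Sellers receive ps = 104 + 33 = 137; q' = 1174 − 3.5·104 = 810.
The subsidy expands output by 810 − 733 = 77 past the efficient level; on those units the gap between marginal cost and willingness to pay runs from 0 up to 33.
DWL = ½ × 33 × 77 = 1270.5.

Deadweight loss = 1270.5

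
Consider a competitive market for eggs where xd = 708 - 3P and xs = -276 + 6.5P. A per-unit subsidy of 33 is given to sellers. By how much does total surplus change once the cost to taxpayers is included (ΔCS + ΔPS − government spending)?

Pre-subsidy: 708 - 3P = -276 + 6.5P gives P* = 1968/19, x* = 7548/19.
With the subsidy, sellers receive Ps = Pb + 33 for each unit, where Pb is the price buyers pay.
Supply in terms of Pb becomes xs = -276 + 6.5(Pb + 33) = -61.5 + 6.5Pb. Setting this equal to demand: 708 - 3Pb = -61.5 + 6.5Pb, so Pb = 81.
Sellers receive Ps = 81 + 33 = 114; x' = 708 − 3·81 = 465.
ΔCS = ½(7548/19 + 465)(1968/19 − 81) = 7028307/722; ΔPS = ½(7548/19 + 465)(114 − 1968/19) = 1621917/361.
Government spending = 33 × 465 = 15345.
Net change = 7028307/722 + 1621917/361 − 15345 = -42471/38. The loss equals the DWL triangle ½·33·1287/19.

Net change in total surplus = -42471/38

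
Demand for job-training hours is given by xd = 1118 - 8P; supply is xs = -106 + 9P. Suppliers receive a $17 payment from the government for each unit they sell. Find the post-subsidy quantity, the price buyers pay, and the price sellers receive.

Pre-subsidy: 1118 - 8P = -106 + 9P gives P* = 72, x* = 542.
With the subsidy, sellers receive Ps = Pb + 17 for each unit, where Pb is the price buyers pay.
Supply in terms of Pb becomes xs = -106 + 9(Pb + 17) = 47 + 9Pb. Setting this equal to demand: 1118 - 8Pb = 47 + 9Pb, so Pb = 63.
Sellers receive Ps = 63 + 17 = 80; x' = 1118 − 8·63 = 614.

x' = 614; buyers pay $63; sellers receive $80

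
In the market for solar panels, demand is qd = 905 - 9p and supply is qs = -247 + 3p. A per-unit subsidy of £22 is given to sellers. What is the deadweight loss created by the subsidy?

Deadweight loss = £544.5

Pre-subsidy: 905 - 9p = -247 + 3p gives p* = 96, q* = 41.
With the subsidy, sellers receive ps = pb + 22 for each unit, where pb is the price buyers pay.
Supply in terms of pb becomes qs = -247 + 3(pb + 22) = -181 + 3pb. Setting this equal to demand: 905 - 9pb = -181 + 3pb, so pb = 90.5.
Sellers receive ps = 90.5 + 22 = 112.5; q' = 905 − 9·90.5 = 90.5.
The subsidy expands output by 90.5 − 41 = 49.5 past the efficient level; on those units the gap between marginal cost and willingness to pay runs from 0 up to 22.
DWL = ½ × 22 × 49.5 = 544.5.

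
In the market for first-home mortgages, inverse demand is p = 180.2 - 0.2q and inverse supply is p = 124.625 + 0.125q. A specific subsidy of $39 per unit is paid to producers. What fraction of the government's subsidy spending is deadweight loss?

Pre-subsidy: 180.2 - 0.2q = 124.625 + 0.125q gives q* = 171 and p* = 146.
With the subsidy, sellers receive ps = pb + 39 for each unit, where pb is the price buyers pay.
On the curves, pb = 180.2 - 0.2q and ps = 124.625 + 0.125q; the wedge ps − pb = 39 gives 124.625 + 0.125q − (180.2 - 0.2q) = 39, so q' = 291.
Then pb = 180.2 − 0.2·291 = 122 and ps = 124.625 + 0.125·291 = 161.
ΔCS = ½(171 + 291)(146 − 122) = 5544; ΔPS = ½(171 + 291)(161 − 146) = 3465.
Government spending = 39 × 291 = 11349.
DWL = ½ × 39 × (291 − 171) = 2340; fraction = 2340 / 11349 = 20/97.

DWL / government spending = 20/97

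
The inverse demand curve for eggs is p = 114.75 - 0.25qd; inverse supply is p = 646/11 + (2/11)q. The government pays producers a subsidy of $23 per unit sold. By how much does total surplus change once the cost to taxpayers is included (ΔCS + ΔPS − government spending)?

Net change in total surplus = -11638/19

Pre-subsidy: 114.75 - 0.25q = 646/11 + (2/11)q gives q* = 2465/19 and p* = 1564/19.
With the subsidy, sellers receive ps = pb + 23 for each unit, where pb is the price buyers pay.
On the curves, pb = 114.75 - 0.25q and ps = 646/11 + (2/11)q; the wedge ps − pb = 23 gives 646/11 + (2/11)q − (114.75 - 0.25q) = 23, so q' = 183.
Then pb = 114.75 − 0.25·183 = 69 and ps = 646/11 + (2/11)·183 = 92.
ΔCS = ½(2465/19 + 183)(1564/19 − 69) = 751663/361; ΔPS = ½(2465/19 + 183)(92 − 1564/19) = 546664/361.
Government spending = 23 × 183 = 4209.
Net change = 751663/361 + 546664/361 − 4209 = -11638/19. The loss equals the DWL triangle ½·23·1012/19.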